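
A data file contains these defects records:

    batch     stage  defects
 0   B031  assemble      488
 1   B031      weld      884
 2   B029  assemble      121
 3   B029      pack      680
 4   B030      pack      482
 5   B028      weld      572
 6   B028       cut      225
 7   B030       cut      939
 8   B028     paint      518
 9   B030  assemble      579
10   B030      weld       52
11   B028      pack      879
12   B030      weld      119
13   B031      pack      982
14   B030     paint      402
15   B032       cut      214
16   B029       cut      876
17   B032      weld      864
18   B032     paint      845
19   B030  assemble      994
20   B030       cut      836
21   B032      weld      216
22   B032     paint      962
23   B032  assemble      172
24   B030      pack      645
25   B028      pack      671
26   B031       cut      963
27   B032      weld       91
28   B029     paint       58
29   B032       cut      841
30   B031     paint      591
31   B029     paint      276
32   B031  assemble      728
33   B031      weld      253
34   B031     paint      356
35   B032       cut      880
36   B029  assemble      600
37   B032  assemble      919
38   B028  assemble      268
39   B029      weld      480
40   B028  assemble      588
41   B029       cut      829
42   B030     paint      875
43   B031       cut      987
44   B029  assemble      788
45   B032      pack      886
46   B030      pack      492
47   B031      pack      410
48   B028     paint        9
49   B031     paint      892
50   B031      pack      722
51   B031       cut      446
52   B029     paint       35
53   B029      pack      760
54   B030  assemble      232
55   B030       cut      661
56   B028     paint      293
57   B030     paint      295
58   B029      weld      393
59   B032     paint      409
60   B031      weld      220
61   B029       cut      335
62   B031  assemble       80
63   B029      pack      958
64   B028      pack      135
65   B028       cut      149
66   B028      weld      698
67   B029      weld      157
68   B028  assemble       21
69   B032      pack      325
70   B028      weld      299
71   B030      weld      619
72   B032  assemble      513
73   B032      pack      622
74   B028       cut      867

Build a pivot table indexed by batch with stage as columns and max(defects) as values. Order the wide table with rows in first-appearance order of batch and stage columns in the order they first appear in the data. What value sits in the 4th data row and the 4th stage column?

With rows in first-appearance order of batch, row 4 is batch=B028. stage columns in first-appearance order: assemble, weld, pack, cut, paint; column 4 is cut.
Long rows with batch=B028, stage=cut: max(225, 149, 867) = 867.

867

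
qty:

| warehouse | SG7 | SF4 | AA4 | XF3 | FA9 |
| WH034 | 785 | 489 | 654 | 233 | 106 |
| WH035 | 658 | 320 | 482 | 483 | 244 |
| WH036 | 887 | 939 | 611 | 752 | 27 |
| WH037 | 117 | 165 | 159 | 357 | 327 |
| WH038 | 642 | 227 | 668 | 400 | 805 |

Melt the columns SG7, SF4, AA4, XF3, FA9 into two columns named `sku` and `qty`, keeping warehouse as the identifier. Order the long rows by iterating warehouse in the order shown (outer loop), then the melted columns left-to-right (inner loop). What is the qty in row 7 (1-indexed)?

25 rows total (5 × 5). Row 7: index ⌊(7-1)/5⌋ = 1 into warehouse → WH035; (7-1) mod 5 = 1 into the melted columns → SF4.
So row 7 is (WH035, SF4, 320); qty = 320.

320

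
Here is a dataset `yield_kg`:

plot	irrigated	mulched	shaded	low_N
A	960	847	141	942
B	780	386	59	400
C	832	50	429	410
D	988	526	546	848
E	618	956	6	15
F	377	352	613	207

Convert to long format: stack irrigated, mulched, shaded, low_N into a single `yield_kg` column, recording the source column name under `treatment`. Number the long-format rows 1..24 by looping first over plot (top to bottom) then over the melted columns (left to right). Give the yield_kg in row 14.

526

24 rows total (6 × 4). Row 14: index ⌊(14-1)/4⌋ = 3 into plot → D; (14-1) mod 4 = 1 into the melted columns → mulched.
So row 14 is (D, mulched, 526); yield_kg = 526.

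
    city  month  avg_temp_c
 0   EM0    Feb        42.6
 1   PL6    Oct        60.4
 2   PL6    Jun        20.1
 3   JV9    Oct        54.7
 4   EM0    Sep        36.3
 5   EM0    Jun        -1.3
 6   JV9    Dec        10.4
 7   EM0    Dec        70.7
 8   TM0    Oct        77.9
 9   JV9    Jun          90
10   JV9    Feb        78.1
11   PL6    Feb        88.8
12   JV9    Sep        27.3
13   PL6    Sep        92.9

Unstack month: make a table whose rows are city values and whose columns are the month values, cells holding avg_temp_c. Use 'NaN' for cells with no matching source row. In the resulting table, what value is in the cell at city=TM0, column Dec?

NaN

No long-format row has city=TM0 and month=Dec, so the cell is NaN.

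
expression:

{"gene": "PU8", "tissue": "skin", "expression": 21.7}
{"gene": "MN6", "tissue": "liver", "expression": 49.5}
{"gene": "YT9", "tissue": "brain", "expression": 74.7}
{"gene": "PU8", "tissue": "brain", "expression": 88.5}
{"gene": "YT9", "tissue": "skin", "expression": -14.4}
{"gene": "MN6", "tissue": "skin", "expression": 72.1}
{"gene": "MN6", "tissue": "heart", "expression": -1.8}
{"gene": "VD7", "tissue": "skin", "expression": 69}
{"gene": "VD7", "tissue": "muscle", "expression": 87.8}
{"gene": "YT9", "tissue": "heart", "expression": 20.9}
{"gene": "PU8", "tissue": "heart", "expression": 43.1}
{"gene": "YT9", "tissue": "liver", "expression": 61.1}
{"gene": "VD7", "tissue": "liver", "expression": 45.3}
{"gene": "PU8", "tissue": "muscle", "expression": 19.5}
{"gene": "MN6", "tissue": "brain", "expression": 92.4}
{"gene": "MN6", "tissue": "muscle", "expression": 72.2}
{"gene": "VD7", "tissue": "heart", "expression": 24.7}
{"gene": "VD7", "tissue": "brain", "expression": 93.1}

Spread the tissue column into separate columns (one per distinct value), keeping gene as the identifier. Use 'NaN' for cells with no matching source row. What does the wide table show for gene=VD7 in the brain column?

The long row with gene=VD7, tissue=brain has expression=93.1.

93.1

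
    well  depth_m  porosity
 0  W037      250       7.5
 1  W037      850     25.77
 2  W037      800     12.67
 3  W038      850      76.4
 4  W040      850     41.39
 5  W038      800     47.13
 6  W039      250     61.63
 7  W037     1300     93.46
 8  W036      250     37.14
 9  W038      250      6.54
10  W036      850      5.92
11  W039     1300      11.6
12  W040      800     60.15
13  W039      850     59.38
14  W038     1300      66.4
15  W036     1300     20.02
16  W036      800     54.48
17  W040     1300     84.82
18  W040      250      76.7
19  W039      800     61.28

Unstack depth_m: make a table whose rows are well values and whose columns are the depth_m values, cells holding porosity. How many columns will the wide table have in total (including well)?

5

1 column for well plus 4 distinct depth_m values → 5 columns.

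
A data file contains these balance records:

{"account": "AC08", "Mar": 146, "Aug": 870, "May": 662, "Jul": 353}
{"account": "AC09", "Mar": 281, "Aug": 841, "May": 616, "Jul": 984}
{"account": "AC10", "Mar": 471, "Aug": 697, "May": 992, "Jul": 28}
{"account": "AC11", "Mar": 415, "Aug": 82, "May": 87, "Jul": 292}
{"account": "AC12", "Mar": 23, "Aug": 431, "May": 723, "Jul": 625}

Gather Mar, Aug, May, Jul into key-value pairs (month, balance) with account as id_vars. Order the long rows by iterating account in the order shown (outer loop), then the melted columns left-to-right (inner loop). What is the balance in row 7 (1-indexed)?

616

20 rows total (5 × 4). Row 7: index ⌊(7-1)/4⌋ = 1 into account → AC09; (7-1) mod 4 = 2 into the melted columns → May.
So row 7 is (AC09, May, 616); balance = 616.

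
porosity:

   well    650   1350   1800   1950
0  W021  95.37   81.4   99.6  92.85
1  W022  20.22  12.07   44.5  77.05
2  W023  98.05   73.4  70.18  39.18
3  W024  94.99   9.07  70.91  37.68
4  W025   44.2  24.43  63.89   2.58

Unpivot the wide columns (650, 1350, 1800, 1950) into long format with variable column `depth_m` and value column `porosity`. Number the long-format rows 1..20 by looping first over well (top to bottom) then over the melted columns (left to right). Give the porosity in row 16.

37.68

20 rows total (5 × 4). Row 16: index ⌊(16-1)/4⌋ = 3 into well → W024; (16-1) mod 4 = 3 into the melted columns → 1950.
So row 16 is (W024, 1950, 37.68); porosity = 37.68.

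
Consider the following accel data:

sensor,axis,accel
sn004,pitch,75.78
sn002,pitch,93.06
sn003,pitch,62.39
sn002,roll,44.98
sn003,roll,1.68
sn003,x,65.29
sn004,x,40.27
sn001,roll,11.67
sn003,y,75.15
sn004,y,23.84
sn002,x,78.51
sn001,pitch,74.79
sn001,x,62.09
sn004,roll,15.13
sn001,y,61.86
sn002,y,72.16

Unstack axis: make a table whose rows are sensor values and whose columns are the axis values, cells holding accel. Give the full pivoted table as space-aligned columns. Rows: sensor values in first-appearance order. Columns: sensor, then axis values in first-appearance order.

sensor  pitch  roll   x      y    
sn004   75.78  15.13  40.27  23.84
sn002   93.06  44.98  78.51  72.16
sn003   62.39  1.68   65.29  75.15
sn001   74.79  11.67  62.09  61.86

Columns: sensor plus the 4 distinct axis values (pitch, roll, x, y).
For example, row sn004 column pitch takes accel=75.78 from the long row (sn004, pitch).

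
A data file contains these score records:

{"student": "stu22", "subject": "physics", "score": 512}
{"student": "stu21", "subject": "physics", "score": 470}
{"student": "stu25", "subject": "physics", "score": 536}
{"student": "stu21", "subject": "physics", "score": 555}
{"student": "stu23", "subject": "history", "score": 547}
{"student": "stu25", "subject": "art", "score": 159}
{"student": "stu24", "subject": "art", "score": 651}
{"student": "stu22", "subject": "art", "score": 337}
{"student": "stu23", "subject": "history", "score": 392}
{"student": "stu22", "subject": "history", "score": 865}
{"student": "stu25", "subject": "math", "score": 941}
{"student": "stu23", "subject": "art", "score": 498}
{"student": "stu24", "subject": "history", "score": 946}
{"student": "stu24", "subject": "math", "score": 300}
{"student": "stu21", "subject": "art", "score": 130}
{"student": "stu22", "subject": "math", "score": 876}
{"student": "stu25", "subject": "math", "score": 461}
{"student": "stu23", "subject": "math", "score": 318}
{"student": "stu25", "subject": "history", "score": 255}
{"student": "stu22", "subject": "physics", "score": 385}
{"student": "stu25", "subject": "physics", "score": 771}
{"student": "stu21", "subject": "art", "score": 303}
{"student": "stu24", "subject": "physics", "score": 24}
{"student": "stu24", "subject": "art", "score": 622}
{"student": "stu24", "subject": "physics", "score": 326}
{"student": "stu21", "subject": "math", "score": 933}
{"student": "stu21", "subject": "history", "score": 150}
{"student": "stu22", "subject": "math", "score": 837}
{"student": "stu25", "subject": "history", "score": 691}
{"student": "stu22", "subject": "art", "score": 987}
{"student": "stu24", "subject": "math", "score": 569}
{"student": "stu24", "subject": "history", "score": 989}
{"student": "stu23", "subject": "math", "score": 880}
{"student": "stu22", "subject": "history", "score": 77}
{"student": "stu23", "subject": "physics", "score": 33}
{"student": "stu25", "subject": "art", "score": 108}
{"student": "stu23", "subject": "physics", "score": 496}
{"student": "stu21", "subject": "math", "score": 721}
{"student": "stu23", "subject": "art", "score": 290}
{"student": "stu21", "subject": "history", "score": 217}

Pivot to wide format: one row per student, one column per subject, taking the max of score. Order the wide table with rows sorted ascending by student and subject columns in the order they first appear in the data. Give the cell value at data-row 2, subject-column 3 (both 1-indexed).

987

With rows sorted ascending by student, row 2 is student=stu22. subject columns in first-appearance order: physics, history, art, math; column 3 is art.
Long rows with student=stu22, subject=art: max(337, 987) = 987.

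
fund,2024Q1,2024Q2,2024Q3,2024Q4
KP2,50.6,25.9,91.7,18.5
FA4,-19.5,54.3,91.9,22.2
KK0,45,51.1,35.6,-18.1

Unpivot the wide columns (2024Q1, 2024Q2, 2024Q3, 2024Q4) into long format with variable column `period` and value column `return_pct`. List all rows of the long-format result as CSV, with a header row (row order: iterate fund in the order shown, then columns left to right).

Each (fund, column) pair becomes one row: 3 × 4 = 12 rows.
For example, (KP2, 2024Q1) → return_pct=50.6.

fund,period,return_pct
KP2,2024Q1,50.6
KP2,2024Q2,25.9
KP2,2024Q3,91.7
KP2,2024Q4,18.5
FA4,2024Q1,-19.5
FA4,2024Q2,54.3
FA4,2024Q3,91.9
FA4,2024Q4,22.2
KK0,2024Q1,45
KK0,2024Q2,51.1
KK0,2024Q3,35.6
KK0,2024Q4,-18.1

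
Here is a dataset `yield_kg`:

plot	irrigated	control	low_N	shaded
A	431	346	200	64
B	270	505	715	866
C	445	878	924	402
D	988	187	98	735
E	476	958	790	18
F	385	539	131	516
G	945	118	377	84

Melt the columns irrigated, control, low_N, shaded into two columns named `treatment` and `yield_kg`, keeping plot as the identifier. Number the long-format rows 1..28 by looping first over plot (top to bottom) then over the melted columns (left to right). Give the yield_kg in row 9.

445

28 rows total (7 × 4). Row 9: index ⌊(9-1)/4⌋ = 2 into plot → C; (9-1) mod 4 = 0 into the melted columns → irrigated.
So row 9 is (C, irrigated, 445); yield_kg = 445.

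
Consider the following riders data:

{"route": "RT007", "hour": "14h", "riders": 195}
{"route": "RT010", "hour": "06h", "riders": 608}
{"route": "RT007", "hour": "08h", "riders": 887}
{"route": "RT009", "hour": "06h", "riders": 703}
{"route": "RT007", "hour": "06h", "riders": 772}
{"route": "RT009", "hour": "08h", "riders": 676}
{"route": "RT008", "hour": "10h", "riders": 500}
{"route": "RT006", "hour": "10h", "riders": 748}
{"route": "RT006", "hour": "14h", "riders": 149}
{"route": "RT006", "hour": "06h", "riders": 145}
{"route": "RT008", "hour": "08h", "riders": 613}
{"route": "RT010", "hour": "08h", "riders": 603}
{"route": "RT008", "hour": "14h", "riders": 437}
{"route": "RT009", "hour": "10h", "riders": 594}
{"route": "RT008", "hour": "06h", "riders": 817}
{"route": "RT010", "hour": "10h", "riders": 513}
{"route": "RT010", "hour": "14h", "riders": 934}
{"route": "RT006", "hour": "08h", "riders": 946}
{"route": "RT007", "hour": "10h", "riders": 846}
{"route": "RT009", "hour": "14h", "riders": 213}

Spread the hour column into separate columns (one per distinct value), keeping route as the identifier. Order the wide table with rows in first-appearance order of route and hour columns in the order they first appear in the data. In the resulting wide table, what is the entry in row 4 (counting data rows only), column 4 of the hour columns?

500

With rows in first-appearance order of route, row 4 is route=RT008. hour columns in first-appearance order: 14h, 06h, 08h, 10h; column 4 is 10h.
Long rows with route=RT008, hour=10h: riders = 500.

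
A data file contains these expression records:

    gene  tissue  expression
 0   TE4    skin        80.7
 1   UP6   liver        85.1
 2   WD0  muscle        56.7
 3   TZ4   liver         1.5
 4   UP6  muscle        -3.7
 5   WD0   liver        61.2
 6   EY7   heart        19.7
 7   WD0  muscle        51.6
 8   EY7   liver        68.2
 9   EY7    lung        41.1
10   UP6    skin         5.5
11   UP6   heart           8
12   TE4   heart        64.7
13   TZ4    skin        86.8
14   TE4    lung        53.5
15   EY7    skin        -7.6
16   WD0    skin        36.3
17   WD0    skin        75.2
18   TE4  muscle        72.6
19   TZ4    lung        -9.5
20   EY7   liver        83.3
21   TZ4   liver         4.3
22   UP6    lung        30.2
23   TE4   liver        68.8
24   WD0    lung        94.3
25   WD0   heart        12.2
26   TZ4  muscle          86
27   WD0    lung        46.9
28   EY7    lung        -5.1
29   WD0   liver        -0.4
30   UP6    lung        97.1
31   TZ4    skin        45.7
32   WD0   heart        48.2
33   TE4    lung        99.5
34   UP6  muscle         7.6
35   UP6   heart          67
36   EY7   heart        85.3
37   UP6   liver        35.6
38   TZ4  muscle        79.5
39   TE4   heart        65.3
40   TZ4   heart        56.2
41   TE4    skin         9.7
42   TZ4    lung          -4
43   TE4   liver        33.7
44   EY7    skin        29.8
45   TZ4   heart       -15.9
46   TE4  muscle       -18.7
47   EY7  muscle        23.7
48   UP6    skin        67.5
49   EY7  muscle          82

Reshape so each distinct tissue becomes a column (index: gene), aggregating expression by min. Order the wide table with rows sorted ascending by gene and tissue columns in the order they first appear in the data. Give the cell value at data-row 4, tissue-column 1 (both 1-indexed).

With rows sorted ascending by gene, row 4 is gene=UP6. tissue columns in first-appearance order: skin, liver, muscle, heart, lung; column 1 is skin.
Long rows with gene=UP6, tissue=skin: min(5.5, 67.5) = 5.5.

5.5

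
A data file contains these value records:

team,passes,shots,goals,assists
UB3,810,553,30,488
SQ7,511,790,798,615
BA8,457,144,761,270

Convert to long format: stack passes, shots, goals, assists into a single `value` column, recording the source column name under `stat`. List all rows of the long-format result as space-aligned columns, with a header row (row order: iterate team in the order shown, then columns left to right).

Each (team, column) pair becomes one row: 3 × 4 = 12 rows.
For example, (UB3, passes) → value=810.

team  stat     value
UB3   passes   810  
UB3   shots    553  
UB3   goals    30   
UB3   assists  488  
SQ7   passes   511  
SQ7   shots    790  
SQ7   goals    798  
SQ7   assists  615  
BA8   passes   457  
BA8   shots    144  
BA8   goals    761  
BA8   assists  270  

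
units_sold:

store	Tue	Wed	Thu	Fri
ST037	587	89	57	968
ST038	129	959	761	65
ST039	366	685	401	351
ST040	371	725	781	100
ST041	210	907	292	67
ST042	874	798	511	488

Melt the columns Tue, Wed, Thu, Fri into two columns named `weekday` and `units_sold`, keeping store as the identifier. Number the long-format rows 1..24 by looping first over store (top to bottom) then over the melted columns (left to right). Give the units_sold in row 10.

24 rows total (6 × 4). Row 10: index ⌊(10-1)/4⌋ = 2 into store → ST039; (10-1) mod 4 = 1 into the melted columns → Wed.
So row 10 is (ST039, Wed, 685); units_sold = 685.

685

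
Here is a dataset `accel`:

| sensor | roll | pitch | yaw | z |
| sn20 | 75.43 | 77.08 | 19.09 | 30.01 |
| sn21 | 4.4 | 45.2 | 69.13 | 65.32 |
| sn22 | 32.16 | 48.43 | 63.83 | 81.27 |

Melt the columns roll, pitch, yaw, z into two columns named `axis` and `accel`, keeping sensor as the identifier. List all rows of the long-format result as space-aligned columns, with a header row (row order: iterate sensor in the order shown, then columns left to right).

sensor  axis   accel
sn20    roll   75.43
sn20    pitch  77.08
sn20    yaw    19.09
sn20    z      30.01
sn21    roll   4.4  
sn21    pitch  45.2 
sn21    yaw    69.13
sn21    z      65.32
sn22    roll   32.16
sn22    pitch  48.43
sn22    yaw    63.83
sn22    z      81.27

Each (sensor, column) pair becomes one row: 3 × 4 = 12 rows.
For example, (sn20, roll) → accel=75.43.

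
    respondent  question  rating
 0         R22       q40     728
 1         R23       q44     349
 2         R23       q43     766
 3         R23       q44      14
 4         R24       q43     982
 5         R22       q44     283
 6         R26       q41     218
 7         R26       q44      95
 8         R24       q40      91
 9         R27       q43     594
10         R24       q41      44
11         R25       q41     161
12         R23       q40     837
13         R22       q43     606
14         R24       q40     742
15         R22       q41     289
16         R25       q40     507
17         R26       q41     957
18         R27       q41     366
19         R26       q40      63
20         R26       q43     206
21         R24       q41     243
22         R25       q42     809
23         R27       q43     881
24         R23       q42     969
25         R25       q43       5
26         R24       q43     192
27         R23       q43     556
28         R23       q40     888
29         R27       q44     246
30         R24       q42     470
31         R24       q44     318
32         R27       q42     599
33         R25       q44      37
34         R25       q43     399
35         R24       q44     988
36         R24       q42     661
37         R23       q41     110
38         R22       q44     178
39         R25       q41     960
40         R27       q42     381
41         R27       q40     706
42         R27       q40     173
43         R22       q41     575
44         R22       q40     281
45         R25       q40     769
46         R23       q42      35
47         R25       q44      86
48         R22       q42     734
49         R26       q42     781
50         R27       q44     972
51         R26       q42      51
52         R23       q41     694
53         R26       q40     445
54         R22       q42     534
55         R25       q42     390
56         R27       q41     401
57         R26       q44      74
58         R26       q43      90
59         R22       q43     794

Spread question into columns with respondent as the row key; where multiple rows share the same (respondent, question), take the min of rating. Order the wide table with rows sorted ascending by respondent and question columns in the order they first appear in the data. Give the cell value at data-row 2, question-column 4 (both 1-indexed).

110

With rows sorted ascending by respondent, row 2 is respondent=R23. question columns in first-appearance order: q40, q44, q43, q41, q42; column 4 is q41.
Long rows with respondent=R23, question=q41: min(110, 694) = 110.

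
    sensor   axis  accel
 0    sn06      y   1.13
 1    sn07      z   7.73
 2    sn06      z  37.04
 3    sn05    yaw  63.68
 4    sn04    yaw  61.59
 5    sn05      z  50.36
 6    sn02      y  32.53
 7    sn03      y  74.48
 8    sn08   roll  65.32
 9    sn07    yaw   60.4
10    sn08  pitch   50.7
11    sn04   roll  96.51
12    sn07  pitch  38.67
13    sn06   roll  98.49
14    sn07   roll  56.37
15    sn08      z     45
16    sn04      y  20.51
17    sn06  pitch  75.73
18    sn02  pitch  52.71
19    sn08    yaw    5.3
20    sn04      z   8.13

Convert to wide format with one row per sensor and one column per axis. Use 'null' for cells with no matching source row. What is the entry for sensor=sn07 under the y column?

null

No long-format row has sensor=sn07 and axis=y, so the cell is null.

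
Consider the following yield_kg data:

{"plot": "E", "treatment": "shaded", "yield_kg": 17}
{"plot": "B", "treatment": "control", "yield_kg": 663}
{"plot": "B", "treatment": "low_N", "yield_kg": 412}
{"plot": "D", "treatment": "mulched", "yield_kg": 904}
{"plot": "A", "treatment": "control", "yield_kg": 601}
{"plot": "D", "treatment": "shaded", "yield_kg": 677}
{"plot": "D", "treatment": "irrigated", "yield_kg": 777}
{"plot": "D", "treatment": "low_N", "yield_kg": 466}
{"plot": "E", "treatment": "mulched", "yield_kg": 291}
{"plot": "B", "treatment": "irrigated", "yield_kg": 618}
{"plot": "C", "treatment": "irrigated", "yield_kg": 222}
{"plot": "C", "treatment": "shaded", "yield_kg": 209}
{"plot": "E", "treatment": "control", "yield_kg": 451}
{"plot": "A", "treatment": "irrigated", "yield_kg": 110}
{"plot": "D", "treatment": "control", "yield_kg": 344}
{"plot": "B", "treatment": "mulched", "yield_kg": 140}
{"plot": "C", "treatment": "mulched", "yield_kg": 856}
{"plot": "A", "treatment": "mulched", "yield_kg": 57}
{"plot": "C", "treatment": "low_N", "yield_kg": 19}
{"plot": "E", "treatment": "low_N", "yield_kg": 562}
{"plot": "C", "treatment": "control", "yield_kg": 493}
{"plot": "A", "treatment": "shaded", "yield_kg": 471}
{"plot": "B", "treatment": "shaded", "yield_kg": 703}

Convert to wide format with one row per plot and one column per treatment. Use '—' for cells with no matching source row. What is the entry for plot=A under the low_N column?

—

No long-format row has plot=A and treatment=low_N, so the cell is —.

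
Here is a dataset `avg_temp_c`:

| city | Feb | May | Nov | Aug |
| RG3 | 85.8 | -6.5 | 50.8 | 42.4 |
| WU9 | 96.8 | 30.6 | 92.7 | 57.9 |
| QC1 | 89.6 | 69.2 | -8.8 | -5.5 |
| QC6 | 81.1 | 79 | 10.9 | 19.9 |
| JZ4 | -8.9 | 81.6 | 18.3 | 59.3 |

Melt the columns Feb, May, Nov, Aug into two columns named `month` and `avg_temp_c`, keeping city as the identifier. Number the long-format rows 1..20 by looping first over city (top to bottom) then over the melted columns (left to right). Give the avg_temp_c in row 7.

92.7

20 rows total (5 × 4). Row 7: index ⌊(7-1)/4⌋ = 1 into city → WU9; (7-1) mod 4 = 2 into the melted columns → Nov.
So row 7 is (WU9, Nov, 92.7); avg_temp_c = 92.7.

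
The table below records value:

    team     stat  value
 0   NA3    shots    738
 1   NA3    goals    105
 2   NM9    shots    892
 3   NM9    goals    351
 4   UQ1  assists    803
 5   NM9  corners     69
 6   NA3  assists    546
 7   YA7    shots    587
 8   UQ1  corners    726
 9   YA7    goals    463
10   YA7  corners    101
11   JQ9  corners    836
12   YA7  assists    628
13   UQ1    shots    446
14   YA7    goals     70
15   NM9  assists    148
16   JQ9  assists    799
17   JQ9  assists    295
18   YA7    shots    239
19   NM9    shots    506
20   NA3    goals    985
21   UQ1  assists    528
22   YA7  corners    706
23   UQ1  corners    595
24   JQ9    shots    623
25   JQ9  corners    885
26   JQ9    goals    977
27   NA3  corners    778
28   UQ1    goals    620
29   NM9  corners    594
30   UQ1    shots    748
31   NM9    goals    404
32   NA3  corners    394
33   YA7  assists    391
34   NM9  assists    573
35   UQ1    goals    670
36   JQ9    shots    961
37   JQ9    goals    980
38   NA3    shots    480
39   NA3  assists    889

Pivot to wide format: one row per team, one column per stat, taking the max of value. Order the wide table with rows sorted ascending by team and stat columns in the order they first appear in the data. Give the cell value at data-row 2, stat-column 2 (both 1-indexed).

With rows sorted ascending by team, row 2 is team=NA3. stat columns in first-appearance order: shots, goals, assists, corners; column 2 is goals.
Long rows with team=NA3, stat=goals: max(105, 985) = 985.

985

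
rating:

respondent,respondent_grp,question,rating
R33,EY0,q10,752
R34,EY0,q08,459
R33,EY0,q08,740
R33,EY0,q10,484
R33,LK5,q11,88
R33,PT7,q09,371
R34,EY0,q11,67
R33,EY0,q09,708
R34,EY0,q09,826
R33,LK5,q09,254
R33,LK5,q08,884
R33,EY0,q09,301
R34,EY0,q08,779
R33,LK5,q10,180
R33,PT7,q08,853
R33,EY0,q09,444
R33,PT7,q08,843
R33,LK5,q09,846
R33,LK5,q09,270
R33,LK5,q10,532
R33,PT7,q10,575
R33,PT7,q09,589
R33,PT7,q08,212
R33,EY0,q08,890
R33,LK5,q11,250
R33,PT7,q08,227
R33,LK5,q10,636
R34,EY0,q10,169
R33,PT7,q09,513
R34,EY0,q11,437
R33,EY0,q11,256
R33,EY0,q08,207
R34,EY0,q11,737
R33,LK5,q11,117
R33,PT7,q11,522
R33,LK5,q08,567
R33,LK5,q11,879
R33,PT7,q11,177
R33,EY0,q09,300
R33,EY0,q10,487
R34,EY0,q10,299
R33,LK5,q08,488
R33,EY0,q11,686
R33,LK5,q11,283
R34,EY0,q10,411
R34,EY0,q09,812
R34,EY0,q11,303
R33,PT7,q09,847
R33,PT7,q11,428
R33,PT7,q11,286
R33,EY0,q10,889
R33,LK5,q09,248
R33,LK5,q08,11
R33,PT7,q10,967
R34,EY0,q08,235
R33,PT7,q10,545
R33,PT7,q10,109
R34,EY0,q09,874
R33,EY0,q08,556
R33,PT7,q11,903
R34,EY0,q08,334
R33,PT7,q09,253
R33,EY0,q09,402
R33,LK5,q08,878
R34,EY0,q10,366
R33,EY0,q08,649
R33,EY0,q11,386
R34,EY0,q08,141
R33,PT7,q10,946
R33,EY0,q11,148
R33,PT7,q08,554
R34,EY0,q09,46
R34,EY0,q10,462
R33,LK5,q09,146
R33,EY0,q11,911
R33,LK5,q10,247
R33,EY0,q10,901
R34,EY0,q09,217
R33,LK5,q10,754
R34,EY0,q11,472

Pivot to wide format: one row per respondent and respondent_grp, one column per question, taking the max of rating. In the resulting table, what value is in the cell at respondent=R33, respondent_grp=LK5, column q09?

846

Rows with respondent=R33, respondent_grp=LK5 and question=q09: rating values are 254, 846, 270, 248, 146.
max(254, 846, 270, 248, 146) = 846.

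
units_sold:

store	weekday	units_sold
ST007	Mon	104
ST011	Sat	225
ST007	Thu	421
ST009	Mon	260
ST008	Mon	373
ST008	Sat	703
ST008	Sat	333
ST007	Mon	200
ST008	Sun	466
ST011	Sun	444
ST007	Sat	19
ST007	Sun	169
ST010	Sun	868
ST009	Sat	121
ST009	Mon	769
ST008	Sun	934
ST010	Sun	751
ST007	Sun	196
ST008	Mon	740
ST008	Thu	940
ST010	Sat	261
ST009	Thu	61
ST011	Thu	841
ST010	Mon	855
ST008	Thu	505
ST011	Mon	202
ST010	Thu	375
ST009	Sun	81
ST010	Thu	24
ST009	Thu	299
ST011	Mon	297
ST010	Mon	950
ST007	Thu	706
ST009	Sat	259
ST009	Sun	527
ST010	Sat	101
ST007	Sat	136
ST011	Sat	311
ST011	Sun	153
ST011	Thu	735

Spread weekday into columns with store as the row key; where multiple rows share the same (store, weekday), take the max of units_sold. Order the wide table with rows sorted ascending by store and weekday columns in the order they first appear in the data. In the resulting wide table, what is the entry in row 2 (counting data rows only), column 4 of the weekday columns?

934

With rows sorted ascending by store, row 2 is store=ST008. weekday columns in first-appearance order: Mon, Sat, Thu, Sun; column 4 is Sun.
Long rows with store=ST008, weekday=Sun: max(466, 934) = 934.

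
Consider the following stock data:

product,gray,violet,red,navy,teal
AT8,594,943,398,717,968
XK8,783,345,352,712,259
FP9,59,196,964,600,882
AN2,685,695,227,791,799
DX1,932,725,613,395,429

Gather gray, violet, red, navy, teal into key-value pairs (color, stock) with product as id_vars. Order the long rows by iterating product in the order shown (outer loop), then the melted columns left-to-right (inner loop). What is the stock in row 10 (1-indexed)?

259

25 rows total (5 × 5). Row 10: index ⌊(10-1)/5⌋ = 1 into product → XK8; (10-1) mod 5 = 4 into the melted columns → teal.
So row 10 is (XK8, teal, 259); stock = 259.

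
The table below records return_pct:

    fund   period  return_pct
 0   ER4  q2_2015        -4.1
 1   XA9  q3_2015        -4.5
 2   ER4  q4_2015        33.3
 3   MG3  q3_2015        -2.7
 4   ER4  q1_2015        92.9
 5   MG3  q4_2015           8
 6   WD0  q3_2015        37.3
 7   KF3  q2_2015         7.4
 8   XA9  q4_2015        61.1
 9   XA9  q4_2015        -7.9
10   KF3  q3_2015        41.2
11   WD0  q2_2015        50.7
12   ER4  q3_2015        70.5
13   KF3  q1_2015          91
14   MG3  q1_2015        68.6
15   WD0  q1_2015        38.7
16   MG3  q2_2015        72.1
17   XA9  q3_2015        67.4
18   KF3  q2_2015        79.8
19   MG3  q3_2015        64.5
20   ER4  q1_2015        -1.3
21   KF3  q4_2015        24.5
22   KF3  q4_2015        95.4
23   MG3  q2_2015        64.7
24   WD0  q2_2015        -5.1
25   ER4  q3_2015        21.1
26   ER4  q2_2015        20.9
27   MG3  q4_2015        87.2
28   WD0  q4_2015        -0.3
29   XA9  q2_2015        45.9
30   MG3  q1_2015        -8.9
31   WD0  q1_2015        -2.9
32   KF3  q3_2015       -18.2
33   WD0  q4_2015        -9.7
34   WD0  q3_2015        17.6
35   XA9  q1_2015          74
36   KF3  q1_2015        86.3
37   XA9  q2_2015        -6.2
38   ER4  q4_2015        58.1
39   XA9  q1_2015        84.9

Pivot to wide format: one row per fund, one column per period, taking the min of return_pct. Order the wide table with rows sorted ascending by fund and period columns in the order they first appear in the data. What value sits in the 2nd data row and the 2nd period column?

With rows sorted ascending by fund, row 2 is fund=KF3. period columns in first-appearance order: q2_2015, q3_2015, q4_2015, q1_2015; column 2 is q3_2015.
Long rows with fund=KF3, period=q3_2015: min(41.2, -18.2) = -18.2.

-18.2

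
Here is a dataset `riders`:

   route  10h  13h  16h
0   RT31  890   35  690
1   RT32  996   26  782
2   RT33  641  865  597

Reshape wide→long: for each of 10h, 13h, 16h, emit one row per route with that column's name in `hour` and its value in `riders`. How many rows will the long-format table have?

3 route values × 3 melted columns = 9 rows.

9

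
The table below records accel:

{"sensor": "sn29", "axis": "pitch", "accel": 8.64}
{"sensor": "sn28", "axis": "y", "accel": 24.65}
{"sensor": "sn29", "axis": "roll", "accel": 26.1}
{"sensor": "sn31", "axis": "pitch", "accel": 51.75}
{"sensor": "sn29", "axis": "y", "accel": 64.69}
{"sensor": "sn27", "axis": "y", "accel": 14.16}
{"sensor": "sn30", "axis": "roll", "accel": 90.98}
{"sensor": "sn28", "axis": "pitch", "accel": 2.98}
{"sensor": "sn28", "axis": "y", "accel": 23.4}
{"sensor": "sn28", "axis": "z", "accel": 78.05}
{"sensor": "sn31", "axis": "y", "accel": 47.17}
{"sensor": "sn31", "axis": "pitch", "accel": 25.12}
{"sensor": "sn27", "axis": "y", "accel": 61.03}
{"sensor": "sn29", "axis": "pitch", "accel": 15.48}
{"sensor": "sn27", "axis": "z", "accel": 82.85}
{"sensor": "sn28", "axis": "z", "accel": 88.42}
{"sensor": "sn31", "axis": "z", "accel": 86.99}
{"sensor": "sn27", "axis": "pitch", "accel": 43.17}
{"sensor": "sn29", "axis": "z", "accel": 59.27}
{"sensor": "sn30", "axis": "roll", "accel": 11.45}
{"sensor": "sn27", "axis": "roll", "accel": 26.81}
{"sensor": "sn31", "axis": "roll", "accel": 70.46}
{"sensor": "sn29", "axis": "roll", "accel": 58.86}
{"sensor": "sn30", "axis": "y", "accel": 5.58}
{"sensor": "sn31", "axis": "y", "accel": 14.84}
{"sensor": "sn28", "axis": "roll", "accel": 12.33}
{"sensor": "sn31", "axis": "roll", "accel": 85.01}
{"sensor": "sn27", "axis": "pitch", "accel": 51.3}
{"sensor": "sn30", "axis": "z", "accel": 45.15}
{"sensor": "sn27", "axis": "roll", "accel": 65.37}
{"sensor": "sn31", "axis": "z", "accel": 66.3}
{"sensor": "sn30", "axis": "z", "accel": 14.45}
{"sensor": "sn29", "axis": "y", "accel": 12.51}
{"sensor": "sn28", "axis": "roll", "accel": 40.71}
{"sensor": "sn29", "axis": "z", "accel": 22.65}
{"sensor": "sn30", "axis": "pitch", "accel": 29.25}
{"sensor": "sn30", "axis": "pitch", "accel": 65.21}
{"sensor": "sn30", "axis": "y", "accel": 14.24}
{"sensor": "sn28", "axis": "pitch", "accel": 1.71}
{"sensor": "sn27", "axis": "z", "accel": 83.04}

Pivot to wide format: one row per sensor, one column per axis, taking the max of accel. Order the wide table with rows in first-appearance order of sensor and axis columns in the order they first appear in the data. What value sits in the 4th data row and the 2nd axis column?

With rows in first-appearance order of sensor, row 4 is sensor=sn27. axis columns in first-appearance order: pitch, y, roll, z; column 2 is y.
Long rows with sensor=sn27, axis=y: max(14.16, 61.03) = 61.03.

61.03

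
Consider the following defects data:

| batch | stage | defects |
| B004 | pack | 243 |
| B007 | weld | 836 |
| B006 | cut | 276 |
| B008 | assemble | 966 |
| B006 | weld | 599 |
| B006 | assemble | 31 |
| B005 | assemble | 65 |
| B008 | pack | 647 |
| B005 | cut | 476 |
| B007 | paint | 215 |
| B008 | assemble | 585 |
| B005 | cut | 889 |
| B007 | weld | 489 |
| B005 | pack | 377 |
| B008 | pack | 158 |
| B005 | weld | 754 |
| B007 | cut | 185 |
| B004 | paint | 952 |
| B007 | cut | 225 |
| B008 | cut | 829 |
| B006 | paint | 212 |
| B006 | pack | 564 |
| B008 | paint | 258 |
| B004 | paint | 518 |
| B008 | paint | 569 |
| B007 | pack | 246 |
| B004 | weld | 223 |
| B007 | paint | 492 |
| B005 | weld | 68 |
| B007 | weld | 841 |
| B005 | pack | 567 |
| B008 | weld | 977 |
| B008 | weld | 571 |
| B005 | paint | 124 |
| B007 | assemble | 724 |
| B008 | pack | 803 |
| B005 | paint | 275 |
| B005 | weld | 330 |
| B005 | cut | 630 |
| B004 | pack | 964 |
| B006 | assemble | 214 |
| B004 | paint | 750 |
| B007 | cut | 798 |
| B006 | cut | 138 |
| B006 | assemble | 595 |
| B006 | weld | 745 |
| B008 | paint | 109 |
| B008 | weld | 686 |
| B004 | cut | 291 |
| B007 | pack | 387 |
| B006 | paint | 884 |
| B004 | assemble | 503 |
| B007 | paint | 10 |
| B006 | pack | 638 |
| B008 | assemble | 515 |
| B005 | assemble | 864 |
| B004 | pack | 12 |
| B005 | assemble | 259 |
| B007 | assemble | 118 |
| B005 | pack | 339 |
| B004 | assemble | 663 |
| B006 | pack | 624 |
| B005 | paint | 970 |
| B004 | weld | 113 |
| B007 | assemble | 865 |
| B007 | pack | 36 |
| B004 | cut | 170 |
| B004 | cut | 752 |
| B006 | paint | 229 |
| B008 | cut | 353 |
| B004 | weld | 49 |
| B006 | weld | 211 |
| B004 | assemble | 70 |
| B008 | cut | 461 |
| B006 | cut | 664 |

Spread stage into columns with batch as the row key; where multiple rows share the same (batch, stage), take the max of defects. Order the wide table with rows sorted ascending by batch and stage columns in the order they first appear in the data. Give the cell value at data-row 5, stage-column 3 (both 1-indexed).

With rows sorted ascending by batch, row 5 is batch=B008. stage columns in first-appearance order: pack, weld, cut, assemble, paint; column 3 is cut.
Long rows with batch=B008, stage=cut: max(829, 353, 461) = 829.

829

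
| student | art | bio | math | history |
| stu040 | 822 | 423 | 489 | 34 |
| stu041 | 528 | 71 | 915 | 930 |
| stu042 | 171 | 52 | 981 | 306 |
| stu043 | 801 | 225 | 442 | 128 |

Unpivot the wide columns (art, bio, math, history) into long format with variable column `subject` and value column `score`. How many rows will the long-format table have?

4 student values × 4 melted columns = 16 rows.

16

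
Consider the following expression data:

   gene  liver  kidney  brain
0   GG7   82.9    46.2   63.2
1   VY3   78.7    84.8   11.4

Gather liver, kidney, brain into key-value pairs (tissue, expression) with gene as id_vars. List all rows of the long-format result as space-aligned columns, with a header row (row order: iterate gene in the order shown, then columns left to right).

gene  tissue  expression
GG7   liver   82.9      
GG7   kidney  46.2      
GG7   brain   63.2      
VY3   liver   78.7      
VY3   kidney  84.8      
VY3   brain   11.4      

Each (gene, column) pair becomes one row: 2 × 3 = 6 rows.
For example, (GG7, liver) → expression=82.9.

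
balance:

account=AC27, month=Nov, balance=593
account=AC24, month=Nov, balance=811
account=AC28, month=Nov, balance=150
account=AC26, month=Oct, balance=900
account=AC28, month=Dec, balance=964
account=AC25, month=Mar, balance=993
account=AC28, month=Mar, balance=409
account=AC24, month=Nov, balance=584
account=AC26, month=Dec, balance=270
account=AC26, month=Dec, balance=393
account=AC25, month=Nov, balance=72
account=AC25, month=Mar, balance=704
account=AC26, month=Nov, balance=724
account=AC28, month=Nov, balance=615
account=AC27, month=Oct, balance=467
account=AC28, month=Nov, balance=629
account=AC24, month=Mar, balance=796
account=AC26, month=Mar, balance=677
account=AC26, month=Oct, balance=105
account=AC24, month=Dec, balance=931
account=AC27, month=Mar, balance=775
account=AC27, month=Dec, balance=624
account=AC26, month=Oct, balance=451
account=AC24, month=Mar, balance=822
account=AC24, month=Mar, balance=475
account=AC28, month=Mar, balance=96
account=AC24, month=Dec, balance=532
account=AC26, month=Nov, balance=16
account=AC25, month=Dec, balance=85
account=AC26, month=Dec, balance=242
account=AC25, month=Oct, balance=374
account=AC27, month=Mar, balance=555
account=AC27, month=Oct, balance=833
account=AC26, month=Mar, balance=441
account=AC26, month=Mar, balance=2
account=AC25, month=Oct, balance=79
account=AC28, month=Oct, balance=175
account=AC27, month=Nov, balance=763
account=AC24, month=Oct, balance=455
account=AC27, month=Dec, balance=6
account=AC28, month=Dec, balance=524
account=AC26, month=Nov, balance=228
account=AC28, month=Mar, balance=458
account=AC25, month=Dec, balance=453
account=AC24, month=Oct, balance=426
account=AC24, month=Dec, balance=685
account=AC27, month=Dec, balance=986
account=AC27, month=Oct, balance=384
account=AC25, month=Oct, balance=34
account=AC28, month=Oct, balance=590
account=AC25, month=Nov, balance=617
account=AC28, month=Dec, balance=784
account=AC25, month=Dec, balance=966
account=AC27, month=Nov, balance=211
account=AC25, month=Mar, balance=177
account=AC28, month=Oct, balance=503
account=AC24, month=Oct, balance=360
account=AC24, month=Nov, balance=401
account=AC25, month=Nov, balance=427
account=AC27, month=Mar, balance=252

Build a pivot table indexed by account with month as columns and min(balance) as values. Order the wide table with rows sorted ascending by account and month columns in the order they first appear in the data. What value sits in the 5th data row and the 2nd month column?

With rows sorted ascending by account, row 5 is account=AC28. month columns in first-appearance order: Nov, Oct, Dec, Mar; column 2 is Oct.
Long rows with account=AC28, month=Oct: min(175, 590, 503) = 175.

175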